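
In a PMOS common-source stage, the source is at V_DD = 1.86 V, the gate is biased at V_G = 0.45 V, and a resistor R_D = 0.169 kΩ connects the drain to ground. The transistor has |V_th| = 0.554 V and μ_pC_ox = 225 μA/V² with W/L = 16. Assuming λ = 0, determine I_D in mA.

I_D = 1.32 mA

V_SG = V_DD − V_G = 1.86 − 0.45 = 1.41 V, so V_ov = 1.41 − 0.554 = 0.856 V.
k_p = μ_pC_ox · (W/L) = 3.6 mA/V².
Assume saturation: I_D = ½ k_p V_ov² = 0.5 × 3.6 × 0.856² = 1.32 mA, giving V_SD = V_DD − I_D R_D = 1.86 − 1.32 × 0.169 = 1.64 V.
V_SD = 1.64 V ≥ V_ov = 0.856 V, confirming saturation.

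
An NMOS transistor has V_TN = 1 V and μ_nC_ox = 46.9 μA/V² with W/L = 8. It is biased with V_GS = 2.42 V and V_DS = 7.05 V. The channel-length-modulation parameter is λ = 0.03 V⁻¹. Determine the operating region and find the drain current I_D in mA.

Saturation; I_D = 0.458 mA

k_n = μ_nC_ox · (W/L) = 0.3752 mA/V².
V_ov = V_GS − V_TN = 2.42 − 1 = 1.42 V.
Since V_DS = 7.05 V ≥ V_ov = 1.42 V, the device is in saturation.
I_D = ½ k_n V_ov² (1 + λ V_DS) = 0.5 × 0.3752 × 1.42² × (1 + 0.03 × 7.05) = 0.458 mA.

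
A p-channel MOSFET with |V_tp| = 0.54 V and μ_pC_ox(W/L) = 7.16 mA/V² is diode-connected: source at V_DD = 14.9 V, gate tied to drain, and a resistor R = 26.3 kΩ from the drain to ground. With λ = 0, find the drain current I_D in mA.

With gate tied to drain, V_SG = V_SD ≥ V_SG − |V_tp|, so the device is in saturation.
KCL at the drain: ½ k_p (V_SG − |V_tp|)² = (V_DD − V_SG)/R.
Let x = V_SG − 0.54. Then 94.2 x² + x − 14.36 = 0, giving x = 0.385 V (positive root), so V_SG = 0.925 V.
I_D = (V_DD − V_SG)/R = (14.9 − 0.925) / 26.3 = 0.531 mA.

I_D = 0.531 mA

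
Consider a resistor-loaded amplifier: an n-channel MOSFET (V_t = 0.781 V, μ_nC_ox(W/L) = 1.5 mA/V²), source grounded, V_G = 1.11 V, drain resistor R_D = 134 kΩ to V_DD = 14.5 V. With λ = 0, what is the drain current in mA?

V_GS = V_G = 1.11 V, so V_ov = 1.11 − 0.781 = 0.329 V.
Assume saturation: I_D = ½ k_n V_ov² = 0.5 × 1.5 × 0.329² = 0.0812 mA, giving V_DS = V_DD − I_D R_D = 14.5 − 0.0812 × 134 = 3.62 V.
V_DS = 3.62 V ≥ V_ov = 0.329 V, confirming saturation.

I_D = 0.0812 mA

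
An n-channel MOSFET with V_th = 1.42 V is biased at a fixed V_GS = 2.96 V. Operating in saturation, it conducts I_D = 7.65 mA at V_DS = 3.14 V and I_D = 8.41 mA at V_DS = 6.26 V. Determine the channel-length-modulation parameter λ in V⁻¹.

With V_GS fixed, I_D ∝ (1 + λ V_DS) in saturation, so I_D2/I_D1 = (1 + λ V_DS2)/(1 + λ V_DS1).
8.41/7.65 = 1.099 = (1 + 6.26 λ)/(1 + 3.14 λ).
Solving: λ (I_D1 V_DS2 − I_D2 V_DS1) = I_D2 − I_D1, so λ = (8.41 − 7.65) / (7.65 × 6.26 − 8.41 × 3.14) = 0.76 / 21.5 = 0.0354 V⁻¹.

λ = 0.0354 V⁻¹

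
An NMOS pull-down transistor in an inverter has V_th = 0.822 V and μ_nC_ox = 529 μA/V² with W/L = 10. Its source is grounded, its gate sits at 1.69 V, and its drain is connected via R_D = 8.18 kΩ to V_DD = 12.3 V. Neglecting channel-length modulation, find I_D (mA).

V_GS = V_G = 1.69 V, so V_ov = 1.69 − 0.822 = 0.868 V.
k_n = μ_nC_ox · (W/L) = 5.29 mA/V².
Assume saturation: I_D = ½ k_n V_ov² = 0.5 × 5.29 × 0.868² = 1.99 mA, giving V_DS = V_DD − I_D R_D = 12.3 − 1.99 × 8.18 = -4 V.
But -4 V < V_ov = 0.868 V, so the device is actually in triode.
In triode I_D = k_n[V_ov V_DS − ½ V_DS²] and I_D = (V_DD − V_DS)/R_D. Equating: 21.6 V_DS² − 38.56 V_DS + 12.3 = 0, giving V_DS = 0.416 V (the root below V_ov).
I_D = (12.3 − 0.416) / 8.18 = 1.45 mA.

I_D = 1.45 mA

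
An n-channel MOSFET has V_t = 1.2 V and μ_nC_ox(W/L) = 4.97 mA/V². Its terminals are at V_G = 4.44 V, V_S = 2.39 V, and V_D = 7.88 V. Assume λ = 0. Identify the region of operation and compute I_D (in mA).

Saturation; I_D = 1.80 mA

V_GS = V_G − V_S = 4.44 − 2.39 = 2.05 V; V_DS = V_D − V_S = 7.88 − 2.39 = 5.49 V.
V_ov = V_GS − V_t = 2.05 − 1.2 = 0.85 V.
Since V_DS = 5.49 V ≥ V_ov = 0.85 V, the device is in saturation.
I_D = ½ k_n V_ov² = 0.5 × 4.97 × 0.85² = 1.8 mA.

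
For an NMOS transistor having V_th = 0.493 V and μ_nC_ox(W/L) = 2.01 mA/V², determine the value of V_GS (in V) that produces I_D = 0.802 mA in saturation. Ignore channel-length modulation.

V_GS = 1.39 V

In saturation I_D = ½ k_n (V_GS − V_th)², so V_GS − V_th = √(2 I_D / k_n) = √(2 × 0.802 / 2.01) = 0.893 V.
V_GS = 0.493 + 0.893 = 1.39 V.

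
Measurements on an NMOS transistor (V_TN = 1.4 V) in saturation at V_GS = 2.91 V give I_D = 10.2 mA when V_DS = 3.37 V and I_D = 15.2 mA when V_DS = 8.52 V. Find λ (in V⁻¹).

λ = 0.140 V⁻¹

With V_GS fixed, I_D ∝ (1 + λ V_DS) in saturation, so I_D2/I_D1 = (1 + λ V_DS2)/(1 + λ V_DS1).
15.2/10.2 = 1.49 = (1 + 8.52 λ)/(1 + 3.37 λ).
Solving: λ (I_D1 V_DS2 − I_D2 V_DS1) = I_D2 − I_D1, so λ = (15.2 − 10.2) / (10.2 × 8.52 − 15.2 × 3.37) = 5 / 35.7 = 0.14 V⁻¹.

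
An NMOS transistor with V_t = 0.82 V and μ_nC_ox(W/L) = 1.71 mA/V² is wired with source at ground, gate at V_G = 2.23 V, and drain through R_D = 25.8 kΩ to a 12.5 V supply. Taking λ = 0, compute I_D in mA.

V_GS = V_G = 2.23 V, so V_ov = 2.23 − 0.82 = 1.41 V.
Assume saturation: I_D = ½ k_n V_ov² = 0.5 × 1.71 × 1.41² = 1.7 mA, giving V_DS = V_DD − I_D R_D = 12.5 − 1.7 × 25.8 = -31.4 V.
But -31.4 V < V_ov = 1.41 V, so the device is actually in triode.
In triode I_D = k_n[V_ov V_DS − ½ V_DS²] and I_D = (V_DD − V_DS)/R_D. Equating: 22.1 V_DS² − 63.21 V_DS + 12.5 = 0, giving V_DS = 0.214 V (the root below V_ov).
I_D = (12.5 − 0.214) / 25.8 = 0.476 mA.

I_D = 0.476 mA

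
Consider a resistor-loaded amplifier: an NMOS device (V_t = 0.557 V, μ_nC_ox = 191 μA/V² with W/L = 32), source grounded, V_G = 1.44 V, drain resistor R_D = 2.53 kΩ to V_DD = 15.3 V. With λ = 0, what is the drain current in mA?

I_D = 2.38 mA

V_GS = V_G = 1.44 V, so V_ov = 1.44 − 0.557 = 0.883 V.
k_n = μ_nC_ox · (W/L) = 6.112 mA/V².
Assume saturation: I_D = ½ k_n V_ov² = 0.5 × 6.112 × 0.883² = 2.38 mA, giving V_DS = V_DD − I_D R_D = 15.3 − 2.38 × 2.53 = 9.27 V.
V_DS = 9.27 V ≥ V_ov = 0.883 V, confirming saturation.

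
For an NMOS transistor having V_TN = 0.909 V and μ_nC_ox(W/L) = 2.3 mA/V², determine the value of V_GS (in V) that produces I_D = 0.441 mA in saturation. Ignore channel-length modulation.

In saturation I_D = ½ k_n (V_GS − V_TN)², so V_GS − V_TN = √(2 I_D / k_n) = √(2 × 0.441 / 2.3) = 0.619 V.
V_GS = 0.909 + 0.619 = 1.53 V.

V_GS = 1.53 V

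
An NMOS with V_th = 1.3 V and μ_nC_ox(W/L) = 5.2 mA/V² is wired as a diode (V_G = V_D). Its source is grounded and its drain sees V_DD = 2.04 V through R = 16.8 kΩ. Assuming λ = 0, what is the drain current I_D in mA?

I_D = 0.0370 mA

With gate tied to drain, V_GS = V_DS ≥ V_GS − V_th, so the device is in saturation.
KCL at the drain: ½ k_n (V_GS − V_th)² = (V_DD − V_GS)/R.
Let x = V_GS − 1.3. Then 43.7 x² + x − 0.74 = 0, giving x = 0.119 V (positive root), so V_GS = 1.42 V.
I_D = (V_DD − V_GS)/R = (2.04 − 1.42) / 16.8 = 0.037 mA.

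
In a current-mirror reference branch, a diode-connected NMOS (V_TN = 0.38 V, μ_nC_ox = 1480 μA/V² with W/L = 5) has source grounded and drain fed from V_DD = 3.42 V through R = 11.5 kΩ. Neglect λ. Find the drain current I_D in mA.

I_D = 0.242 mA

With gate tied to drain, V_GS = V_DS ≥ V_GS − V_TN, so the device is in saturation.
k_n = μ_nC_ox · (W/L) = 7.4 mA/V².
KCL at the drain: ½ k_n (V_GS − V_TN)² = (V_DD − V_GS)/R.
Let x = V_GS − 0.38. Then 42.6 x² + x − 3.04 = 0, giving x = 0.256 V (positive root), so V_GS = 0.636 V.
I_D = (V_DD − V_GS)/R = (3.42 − 0.636) / 11.5 = 0.242 mA.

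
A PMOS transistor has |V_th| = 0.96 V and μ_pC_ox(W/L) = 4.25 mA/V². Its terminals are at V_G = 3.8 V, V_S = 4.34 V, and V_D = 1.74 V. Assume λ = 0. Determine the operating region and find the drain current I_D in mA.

Cutoff; I_D = 0 mA

V_SG = V_S − V_G = 4.34 − 3.8 = 0.54 V; V_SD = V_S − V_D = 4.34 − 1.74 = 2.6 V.
V_SG = 0.54 V < |V_th| = 0.96 V, so the transistor is in cutoff.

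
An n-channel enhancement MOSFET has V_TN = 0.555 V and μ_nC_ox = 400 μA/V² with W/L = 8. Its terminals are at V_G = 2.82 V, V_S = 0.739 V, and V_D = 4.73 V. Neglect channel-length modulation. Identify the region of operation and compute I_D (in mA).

Saturation; I_D = 3.73 mA

V_GS = V_G − V_S = 2.82 − 0.739 = 2.08 V; V_DS = V_D − V_S = 4.73 − 0.739 = 3.99 V.
k_n = μ_nC_ox · (W/L) = 3.2 mA/V².
V_ov = V_GS − V_TN = 2.08 − 0.555 = 1.53 V.
Since V_DS = 3.99 V ≥ V_ov = 1.53 V, the device is in saturation.
I_D = ½ k_n V_ov² = 0.5 × 3.2 × 1.53² = 3.73 mA.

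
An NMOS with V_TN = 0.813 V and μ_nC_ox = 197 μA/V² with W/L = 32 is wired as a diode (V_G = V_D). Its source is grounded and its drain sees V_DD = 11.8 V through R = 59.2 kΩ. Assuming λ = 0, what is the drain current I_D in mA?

With gate tied to drain, V_GS = V_DS ≥ V_GS − V_TN, so the device is in saturation.
k_n = μ_nC_ox · (W/L) = 6.304 mA/V².
KCL at the drain: ½ k_n (V_GS − V_TN)² = (V_DD − V_GS)/R.
Let x = V_GS − 0.813. Then 187 x² + x − 10.99 = 0, giving x = 0.24 V (positive root), so V_GS = 1.05 V.
I_D = (V_DD − V_GS)/R = (11.8 − 1.05) / 59.2 = 0.182 mA.

I_D = 0.182 mA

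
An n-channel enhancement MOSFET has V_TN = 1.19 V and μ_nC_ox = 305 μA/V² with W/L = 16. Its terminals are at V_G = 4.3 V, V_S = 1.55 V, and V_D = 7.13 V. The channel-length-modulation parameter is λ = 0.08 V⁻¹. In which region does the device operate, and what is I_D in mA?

Saturation; I_D = 8.59 mA

V_GS = V_G − V_S = 4.3 − 1.55 = 2.75 V; V_DS = V_D − V_S = 7.13 − 1.55 = 5.58 V.
k_n = μ_nC_ox · (W/L) = 4.88 mA/V².
V_ov = V_GS − V_TN = 2.75 − 1.19 = 1.56 V.
Since V_DS = 5.58 V ≥ V_ov = 1.56 V, the device is in saturation.
I_D = ½ k_n V_ov² (1 + λ V_DS) = 0.5 × 4.88 × 1.56² × (1 + 0.08 × 5.58) = 8.59 mA.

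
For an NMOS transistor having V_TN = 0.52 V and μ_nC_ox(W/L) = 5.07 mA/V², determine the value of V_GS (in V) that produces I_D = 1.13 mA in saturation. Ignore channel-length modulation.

V_GS = 1.19 V

In saturation I_D = ½ k_n (V_GS − V_TN)², so V_GS − V_TN = √(2 I_D / k_n) = √(2 × 1.13 / 5.07) = 0.668 V.
V_GS = 0.52 + 0.668 = 1.19 V.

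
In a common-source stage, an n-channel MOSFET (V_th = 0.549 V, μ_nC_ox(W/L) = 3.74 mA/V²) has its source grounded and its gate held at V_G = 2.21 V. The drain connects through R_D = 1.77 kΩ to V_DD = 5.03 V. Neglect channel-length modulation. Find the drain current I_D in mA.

V_GS = V_G = 2.21 V, so V_ov = 2.21 − 0.549 = 1.66 V.
Assume saturation: I_D = ½ k_n V_ov² = 0.5 × 3.74 × 1.66² = 5.16 mA, giving V_DS = V_DD − I_D R_D = 5.03 − 5.16 × 1.77 = -4.1 V.
But -4.1 V < V_ov = 1.66 V, so the device is actually in triode.
In triode I_D = k_n[V_ov V_DS − ½ V_DS²] and I_D = (V_DD − V_DS)/R_D. Equating: 3.31 V_DS² − 12 V_DS + 5.03 = 0, giving V_DS = 0.484 V (the root below V_ov).
I_D = (5.03 − 0.484) / 1.77 = 2.57 mA.

I_D = 2.57 mA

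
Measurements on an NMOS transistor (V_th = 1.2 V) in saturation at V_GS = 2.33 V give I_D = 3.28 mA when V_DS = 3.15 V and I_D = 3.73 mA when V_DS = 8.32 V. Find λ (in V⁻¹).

λ = 0.0290 V⁻¹

With V_GS fixed, I_D ∝ (1 + λ V_DS) in saturation, so I_D2/I_D1 = (1 + λ V_DS2)/(1 + λ V_DS1).
3.73/3.28 = 1.137 = (1 + 8.32 λ)/(1 + 3.15 λ).
Solving: λ (I_D1 V_DS2 − I_D2 V_DS1) = I_D2 − I_D1, so λ = (3.73 − 3.28) / (3.28 × 8.32 − 3.73 × 3.15) = 0.45 / 15.5 = 0.029 V⁻¹.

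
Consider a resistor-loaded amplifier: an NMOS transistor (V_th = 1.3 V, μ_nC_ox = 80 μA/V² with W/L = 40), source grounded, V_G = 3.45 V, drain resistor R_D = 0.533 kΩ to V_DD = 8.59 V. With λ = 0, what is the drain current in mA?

V_GS = V_G = 3.45 V, so V_ov = 3.45 − 1.3 = 2.15 V.
k_n = μ_nC_ox · (W/L) = 3.2 mA/V².
Assume saturation: I_D = ½ k_n V_ov² = 0.5 × 3.2 × 2.15² = 7.4 mA, giving V_DS = V_DD − I_D R_D = 8.59 − 7.4 × 0.533 = 4.65 V.
V_DS = 4.65 V ≥ V_ov = 2.15 V, confirming saturation.

I_D = 7.40 mA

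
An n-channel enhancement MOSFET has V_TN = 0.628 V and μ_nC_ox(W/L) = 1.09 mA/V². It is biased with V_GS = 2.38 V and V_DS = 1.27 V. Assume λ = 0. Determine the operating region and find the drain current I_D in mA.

V_ov = V_GS − V_TN = 2.38 − 0.628 = 1.75 V.
Since V_DS = 1.27 V < V_ov = 1.75 V, the device is in the triode region.
I_D = k_n [V_ov · V_DS − ½ V_DS²] = 1.09 × [1.75 × 1.27 − 0.5 × 1.27²] = 1.55 mA.

Triode; I_D = 1.55 mA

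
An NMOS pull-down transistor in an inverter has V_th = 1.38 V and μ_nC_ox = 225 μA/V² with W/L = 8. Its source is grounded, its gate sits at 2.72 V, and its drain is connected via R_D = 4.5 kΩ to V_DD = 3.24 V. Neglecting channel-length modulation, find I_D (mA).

I_D = 0.652 mA

V_GS = V_G = 2.72 V, so V_ov = 2.72 − 1.38 = 1.34 V.
k_n = μ_nC_ox · (W/L) = 1.8 mA/V².
Assume saturation: I_D = ½ k_n V_ov² = 0.5 × 1.8 × 1.34² = 1.62 mA, giving V_DS = V_DD − I_D R_D = 3.24 − 1.62 × 4.5 = -4.03 V.
But -4.03 V < V_ov = 1.34 V, so the device is actually in triode.
In triode I_D = k_n[V_ov V_DS − ½ V_DS²] and I_D = (V_DD − V_DS)/R_D. Equating: 4.05 V_DS² − 11.85 V_DS + 3.24 = 0, giving V_DS = 0.305 V (the root below V_ov).
I_D = (3.24 − 0.305) / 4.5 = 0.652 mA.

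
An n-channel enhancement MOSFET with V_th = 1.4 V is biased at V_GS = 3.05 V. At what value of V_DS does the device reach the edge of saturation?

V_DS,sat = 1.65 V

The boundary between triode and saturation is V_DS = V_GS − V_th = V_ov.
V_ov = 3.05 − 1.4 = 1.65 V.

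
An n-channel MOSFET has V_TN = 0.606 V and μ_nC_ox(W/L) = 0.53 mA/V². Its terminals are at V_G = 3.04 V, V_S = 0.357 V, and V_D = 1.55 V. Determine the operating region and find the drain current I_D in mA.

V_GS = V_G − V_S = 3.04 − 0.357 = 2.68 V; V_DS = V_D − V_S = 1.55 − 0.357 = 1.19 V.
V_ov = V_GS − V_TN = 2.68 − 0.606 = 2.08 V.
Since V_DS = 1.19 V < V_ov = 2.08 V, the device is in the triode region.
I_D = k_n [V_ov · V_DS − ½ V_DS²] = 0.53 × [2.08 × 1.19 − 0.5 × 1.19²] = 0.936 mA.

Triode; I_D = 0.936 mA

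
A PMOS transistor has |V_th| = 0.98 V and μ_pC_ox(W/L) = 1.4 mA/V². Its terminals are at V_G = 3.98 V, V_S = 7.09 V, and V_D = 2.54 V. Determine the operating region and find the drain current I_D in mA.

V_SG = V_S − V_G = 7.09 − 3.98 = 3.11 V; V_SD = V_S − V_D = 7.09 − 2.54 = 4.55 V.
V_ov = V_SG − |V_th| = 3.11 − 0.98 = 2.13 V.
Since V_SD = 4.55 V ≥ V_ov = 2.13 V, the device is in saturation.
I_D = ½ k_p V_ov² = 0.5 × 1.4 × 2.13² = 3.18 mA.

Saturation; I_D = 3.18 mA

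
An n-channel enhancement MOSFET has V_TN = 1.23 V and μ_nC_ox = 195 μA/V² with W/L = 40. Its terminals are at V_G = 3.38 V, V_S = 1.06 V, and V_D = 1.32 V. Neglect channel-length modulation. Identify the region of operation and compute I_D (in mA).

V_GS = V_G − V_S = 3.38 − 1.06 = 2.32 V; V_DS = V_D − V_S = 1.32 − 1.06 = 0.26 V.
k_n = μ_nC_ox · (W/L) = 7.8 mA/V².
V_ov = V_GS − V_TN = 2.32 − 1.23 = 1.09 V.
Since V_DS = 0.26 V < V_ov = 1.09 V, the device is in the triode region.
I_D = k_n [V_ov · V_DS − ½ V_DS²] = 7.8 × [1.09 × 0.26 − 0.5 × 0.26²] = 1.95 mA.

Triode; I_D = 1.95 mA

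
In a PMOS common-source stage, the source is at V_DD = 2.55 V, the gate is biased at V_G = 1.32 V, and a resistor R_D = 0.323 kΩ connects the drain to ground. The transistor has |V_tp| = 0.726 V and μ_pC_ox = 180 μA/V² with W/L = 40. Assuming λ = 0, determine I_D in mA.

I_D = 0.914 mA

V_SG = V_DD − V_G = 2.55 − 1.32 = 1.23 V, so V_ov = 1.23 − 0.726 = 0.504 V.
k_p = μ_pC_ox · (W/L) = 7.2 mA/V².
Assume saturation: I_D = ½ k_p V_ov² = 0.5 × 7.2 × 0.504² = 0.914 mA, giving V_SD = V_DD − I_D R_D = 2.55 − 0.914 × 0.323 = 2.25 V.
V_SD = 2.25 V ≥ V_ov = 0.504 V, confirming saturation.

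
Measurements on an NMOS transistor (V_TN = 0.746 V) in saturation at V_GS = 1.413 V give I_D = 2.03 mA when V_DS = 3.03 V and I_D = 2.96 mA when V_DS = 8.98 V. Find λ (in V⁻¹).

With V_GS fixed, I_D ∝ (1 + λ V_DS) in saturation, so I_D2/I_D1 = (1 + λ V_DS2)/(1 + λ V_DS1).
2.96/2.03 = 1.458 = (1 + 8.98 λ)/(1 + 3.03 λ).
Solving: λ (I_D1 V_DS2 − I_D2 V_DS1) = I_D2 − I_D1, so λ = (2.96 − 2.03) / (2.03 × 8.98 − 2.96 × 3.03) = 0.93 / 9.26 = 0.1 V⁻¹.

λ = 0.100 V⁻¹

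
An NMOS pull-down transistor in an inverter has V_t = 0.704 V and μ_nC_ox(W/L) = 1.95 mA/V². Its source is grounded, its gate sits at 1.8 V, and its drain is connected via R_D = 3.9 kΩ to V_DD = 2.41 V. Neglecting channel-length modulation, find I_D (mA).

V_GS = V_G = 1.8 V, so V_ov = 1.8 − 0.704 = 1.1 V.
Assume saturation: I_D = ½ k_n V_ov² = 0.5 × 1.95 × 1.1² = 1.17 mA, giving V_DS = V_DD − I_D R_D = 2.41 − 1.17 × 3.9 = -2.16 V.
But -2.16 V < V_ov = 1.1 V, so the device is actually in triode.
In triode I_D = k_n[V_ov V_DS − ½ V_DS²] and I_D = (V_DD − V_DS)/R_D. Equating: 3.8 V_DS² − 9.335 V_DS + 2.41 = 0, giving V_DS = 0.293 V (the root below V_ov).
I_D = (2.41 − 0.293) / 3.9 = 0.543 mA.

I_D = 0.543 mA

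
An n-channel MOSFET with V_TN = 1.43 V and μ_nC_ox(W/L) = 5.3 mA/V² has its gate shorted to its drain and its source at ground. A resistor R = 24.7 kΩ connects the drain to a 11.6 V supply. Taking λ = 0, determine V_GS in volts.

With gate tied to drain, V_GS = V_DS ≥ V_GS − V_TN, so the device is in saturation.
KCL at the drain: ½ k_n (V_GS − V_TN)² = (V_DD − V_GS)/R.
Let x = V_GS − 1.43. Then 65.5 x² + x − 10.17 = 0, giving x = 0.387 V (positive root), so V_GS = 1.82 V.
I_D = (V_DD − V_GS)/R = (11.6 − 1.82) / 24.7 = 0.396 mA.

V_GS = 1.82 V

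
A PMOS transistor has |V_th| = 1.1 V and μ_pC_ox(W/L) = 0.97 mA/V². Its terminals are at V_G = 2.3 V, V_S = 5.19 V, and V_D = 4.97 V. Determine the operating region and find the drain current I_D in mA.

Triode; I_D = 0.359 mA

V_SG = V_S − V_G = 5.19 − 2.3 = 2.89 V; V_SD = V_S − V_D = 5.19 − 4.97 = 0.22 V.
V_ov = V_SG − |V_th| = 2.89 − 1.1 = 1.79 V.
Since V_SD = 0.22 V < V_ov = 1.79 V, the device is in the triode region.
I_D = k_p [V_ov · V_SD − ½ V_SD²] = 0.97 × [1.79 × 0.22 − 0.5 × 0.22²] = 0.359 mA.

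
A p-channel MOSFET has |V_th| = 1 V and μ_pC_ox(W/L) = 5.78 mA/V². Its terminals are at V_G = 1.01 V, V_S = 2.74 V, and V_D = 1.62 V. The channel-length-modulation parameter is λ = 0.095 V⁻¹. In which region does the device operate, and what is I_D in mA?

Saturation; I_D = 1.70 mA

V_SG = V_S − V_G = 2.74 − 1.01 = 1.73 V; V_SD = V_S − V_D = 2.74 − 1.62 = 1.12 V.
V_ov = V_SG − |V_th| = 1.73 − 1 = 0.73 V.
Since V_SD = 1.12 V ≥ V_ov = 0.73 V, the device is in saturation.
I_D = ½ k_p V_ov² (1 + λ V_SD) = 0.5 × 5.78 × 0.73² × (1 + 0.095 × 1.12) = 1.7 mA.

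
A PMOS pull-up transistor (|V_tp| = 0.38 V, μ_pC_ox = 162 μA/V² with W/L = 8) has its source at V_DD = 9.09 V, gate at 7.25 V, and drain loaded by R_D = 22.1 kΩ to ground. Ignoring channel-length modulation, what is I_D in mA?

I_D = 0.401 mA

V_SG = V_DD − V_G = 9.09 − 7.25 = 1.84 V, so V_ov = 1.84 − 0.38 = 1.46 V.
k_p = μ_pC_ox · (W/L) = 1.296 mA/V².
Assume saturation: I_D = ½ k_p V_ov² = 0.5 × 1.296 × 1.46² = 1.38 mA, giving V_SD = V_DD − I_D R_D = 9.09 − 1.38 × 22.1 = -21.4 V.
But -21.4 V < V_ov = 1.46 V, so the device is actually in triode.
In triode I_D = k_p[V_ov V_SD − ½ V_SD²] and I_D = (V_DD − V_SD)/R_D. Equating: 14.3 V_SD² − 42.82 V_SD + 9.09 = 0, giving V_SD = 0.23 V (the root below V_ov).
I_D = (9.09 − 0.23) / 22.1 = 0.401 mA.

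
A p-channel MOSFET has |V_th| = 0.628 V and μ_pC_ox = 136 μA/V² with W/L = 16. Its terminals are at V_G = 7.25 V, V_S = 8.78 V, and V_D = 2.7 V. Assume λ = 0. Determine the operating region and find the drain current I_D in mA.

V_SG = V_S − V_G = 8.78 − 7.25 = 1.53 V; V_SD = V_S − V_D = 8.78 − 2.7 = 6.08 V.
k_p = μ_pC_ox · (W/L) = 2.176 mA/V².
V_ov = V_SG − |V_th| = 1.53 − 0.628 = 0.902 V.
Since V_SD = 6.08 V ≥ V_ov = 0.902 V, the device is in saturation.
I_D = ½ k_p V_ov² = 0.5 × 2.176 × 0.902² = 0.885 mA.

Saturation; I_D = 0.885 mA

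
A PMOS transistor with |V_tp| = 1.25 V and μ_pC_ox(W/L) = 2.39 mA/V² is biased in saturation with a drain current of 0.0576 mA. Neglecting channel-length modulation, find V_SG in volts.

V_SG = 1.47 V

In saturation I_D = ½ k_p (V_SG − |V_tp|)², so V_SG − |V_tp| = √(2 I_D / k_p) = √(2 × 0.0576 / 2.39) = 0.22 V.
V_SG = 1.25 + 0.22 = 1.47 V.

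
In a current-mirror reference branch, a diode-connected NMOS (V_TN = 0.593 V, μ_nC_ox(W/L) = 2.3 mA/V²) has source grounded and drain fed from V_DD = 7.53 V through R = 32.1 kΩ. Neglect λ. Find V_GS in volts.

V_GS = 1.01 V

With gate tied to drain, V_GS = V_DS ≥ V_GS − V_TN, so the device is in saturation.
KCL at the drain: ½ k_n (V_GS − V_TN)² = (V_DD − V_GS)/R.
Let x = V_GS − 0.593. Then 36.9 x² + x − 6.937 = 0, giving x = 0.42 V (positive root), so V_GS = 1.01 V.
I_D = (V_DD − V_GS)/R = (7.53 − 1.01) / 32.1 = 0.203 mA.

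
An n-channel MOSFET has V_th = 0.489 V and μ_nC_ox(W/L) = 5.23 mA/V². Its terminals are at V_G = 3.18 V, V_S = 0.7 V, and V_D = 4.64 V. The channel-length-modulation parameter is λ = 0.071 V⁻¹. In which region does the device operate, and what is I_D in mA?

V_GS = V_G − V_S = 3.18 − 0.7 = 2.48 V; V_DS = V_D − V_S = 4.64 − 0.7 = 3.94 V.
V_ov = V_GS − V_th = 2.48 − 0.489 = 1.99 V.
Since V_DS = 3.94 V ≥ V_ov = 1.99 V, the device is in saturation.
I_D = ½ k_n V_ov² (1 + λ V_DS) = 0.5 × 5.23 × 1.99² × (1 + 0.071 × 3.94) = 13.3 mA.

Saturation; I_D = 13.3 mA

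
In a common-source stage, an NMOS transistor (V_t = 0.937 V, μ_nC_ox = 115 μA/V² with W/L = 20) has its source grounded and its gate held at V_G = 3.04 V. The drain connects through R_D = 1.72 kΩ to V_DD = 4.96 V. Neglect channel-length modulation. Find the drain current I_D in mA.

I_D = 2.53 mA

V_GS = V_G = 3.04 V, so V_ov = 3.04 − 0.937 = 2.1 V.
k_n = μ_nC_ox · (W/L) = 2.3 mA/V².
Assume saturation: I_D = ½ k_n V_ov² = 0.5 × 2.3 × 2.1² = 5.09 mA, giving V_DS = V_DD − I_D R_D = 4.96 − 5.09 × 1.72 = -3.79 V.
But -3.79 V < V_ov = 2.1 V, so the device is actually in triode.
In triode I_D = k_n[V_ov V_DS − ½ V_DS²] and I_D = (V_DD − V_DS)/R_D. Equating: 1.98 V_DS² − 9.319 V_DS + 4.96 = 0, giving V_DS = 0.612 V (the root below V_ov).
I_D = (4.96 − 0.612) / 1.72 = 2.53 mA.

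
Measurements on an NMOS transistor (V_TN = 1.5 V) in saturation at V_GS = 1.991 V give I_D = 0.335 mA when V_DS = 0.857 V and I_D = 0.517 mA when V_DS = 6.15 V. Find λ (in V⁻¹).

With V_GS fixed, I_D ∝ (1 + λ V_DS) in saturation, so I_D2/I_D1 = (1 + λ V_DS2)/(1 + λ V_DS1).
0.517/0.335 = 1.543 = (1 + 6.15 λ)/(1 + 0.857 λ).
Solving: λ (I_D1 V_DS2 − I_D2 V_DS1) = I_D2 − I_D1, so λ = (0.517 − 0.335) / (0.335 × 6.15 − 0.517 × 0.857) = 0.182 / 1.62 = 0.113 V⁻¹.

λ = 0.113 V⁻¹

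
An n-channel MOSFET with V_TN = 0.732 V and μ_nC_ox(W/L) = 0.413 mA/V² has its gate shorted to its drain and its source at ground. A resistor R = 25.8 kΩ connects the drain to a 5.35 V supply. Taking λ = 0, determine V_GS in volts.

V_GS = 1.57 V

With gate tied to drain, V_GS = V_DS ≥ V_GS − V_TN, so the device is in saturation.
KCL at the drain: ½ k_n (V_GS − V_TN)² = (V_DD − V_GS)/R.
Let x = V_GS − 0.732. Then 5.33 x² + x − 4.618 = 0, giving x = 0.842 V (positive root), so V_GS = 1.57 V.
I_D = (V_DD − V_GS)/R = (5.35 − 1.57) / 25.8 = 0.146 mA.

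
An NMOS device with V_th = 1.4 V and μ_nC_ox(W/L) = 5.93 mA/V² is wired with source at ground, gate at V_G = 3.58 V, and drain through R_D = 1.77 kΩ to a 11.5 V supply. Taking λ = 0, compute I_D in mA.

I_D = 6.19 mA

V_GS = V_G = 3.58 V, so V_ov = 3.58 − 1.4 = 2.18 V.
Assume saturation: I_D = ½ k_n V_ov² = 0.5 × 5.93 × 2.18² = 14.1 mA, giving V_DS = V_DD − I_D R_D = 11.5 − 14.1 × 1.77 = -13.4 V.
But -13.4 V < V_ov = 2.18 V, so the device is actually in triode.
In triode I_D = k_n[V_ov V_DS − ½ V_DS²] and I_D = (V_DD − V_DS)/R_D. Equating: 5.25 V_DS² − 23.88 V_DS + 11.5 = 0, giving V_DS = 0.547 V (the root below V_ov).
I_D = (11.5 − 0.547) / 1.77 = 6.19 mA.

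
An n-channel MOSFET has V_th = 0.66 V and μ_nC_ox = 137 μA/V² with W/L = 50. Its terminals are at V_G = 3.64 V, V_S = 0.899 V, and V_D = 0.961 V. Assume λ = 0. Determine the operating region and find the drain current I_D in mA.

V_GS = V_G − V_S = 3.64 − 0.899 = 2.74 V; V_DS = V_D − V_S = 0.961 − 0.899 = 0.062 V.
k_n = μ_nC_ox · (W/L) = 6.85 mA/V².
V_ov = V_GS − V_th = 2.74 − 0.66 = 2.08 V.
Since V_DS = 0.062 V < V_ov = 2.08 V, the device is in the triode region.
I_D = k_n [V_ov · V_DS − ½ V_DS²] = 6.85 × [2.08 × 0.062 − 0.5 × 0.062²] = 0.871 mA.

Triode; I_D = 0.871 mA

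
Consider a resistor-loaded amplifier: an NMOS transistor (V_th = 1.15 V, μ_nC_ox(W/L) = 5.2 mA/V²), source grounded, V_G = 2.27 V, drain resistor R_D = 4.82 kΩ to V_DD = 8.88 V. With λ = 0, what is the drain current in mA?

I_D = 1.77 mA

V_GS = V_G = 2.27 V, so V_ov = 2.27 − 1.15 = 1.12 V.
Assume saturation: I_D = ½ k_n V_ov² = 0.5 × 5.2 × 1.12² = 3.26 mA, giving V_DS = V_DD − I_D R_D = 8.88 − 3.26 × 4.82 = -6.84 V.
But -6.84 V < V_ov = 1.12 V, so the device is actually in triode.
In triode I_D = k_n[V_ov V_DS − ½ V_DS²] and I_D = (V_DD − V_DS)/R_D. Equating: 12.5 V_DS² − 29.07 V_DS + 8.88 = 0, giving V_DS = 0.362 V (the root below V_ov).
I_D = (8.88 − 0.362) / 4.82 = 1.77 mA.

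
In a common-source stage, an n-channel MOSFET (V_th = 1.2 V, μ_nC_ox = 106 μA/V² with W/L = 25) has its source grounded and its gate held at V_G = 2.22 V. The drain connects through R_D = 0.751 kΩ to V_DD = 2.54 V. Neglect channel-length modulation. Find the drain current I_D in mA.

V_GS = V_G = 2.22 V, so V_ov = 2.22 − 1.2 = 1.02 V.
k_n = μ_nC_ox · (W/L) = 2.65 mA/V².
Assume saturation: I_D = ½ k_n V_ov² = 0.5 × 2.65 × 1.02² = 1.38 mA, giving V_DS = V_DD − I_D R_D = 2.54 − 1.38 × 0.751 = 1.5 V.
V_DS = 1.5 V ≥ V_ov = 1.02 V, confirming saturation.

I_D = 1.38 mA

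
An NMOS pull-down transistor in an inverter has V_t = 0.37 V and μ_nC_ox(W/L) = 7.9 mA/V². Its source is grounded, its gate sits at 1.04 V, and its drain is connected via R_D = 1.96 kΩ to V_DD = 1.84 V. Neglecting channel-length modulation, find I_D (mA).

V_GS = V_G = 1.04 V, so V_ov = 1.04 − 0.37 = 0.67 V.
Assume saturation: I_D = ½ k_n V_ov² = 0.5 × 7.9 × 0.67² = 1.77 mA, giving V_DS = V_DD − I_D R_D = 1.84 − 1.77 × 1.96 = -1.64 V.
But -1.64 V < V_ov = 0.67 V, so the device is actually in triode.
In triode I_D = k_n[V_ov V_DS − ½ V_DS²] and I_D = (V_DD − V_DS)/R_D. Equating: 7.74 V_DS² − 11.37 V_DS + 1.84 = 0, giving V_DS = 0.185 V (the root below V_ov).
I_D = (1.84 − 0.185) / 1.96 = 0.844 mA.

I_D = 0.844 mA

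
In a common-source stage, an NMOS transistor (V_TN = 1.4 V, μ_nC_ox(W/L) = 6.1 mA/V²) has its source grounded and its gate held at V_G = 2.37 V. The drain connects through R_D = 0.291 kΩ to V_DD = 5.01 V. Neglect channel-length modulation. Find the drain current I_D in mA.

V_GS = V_G = 2.37 V, so V_ov = 2.37 − 1.4 = 0.97 V.
Assume saturation: I_D = ½ k_n V_ov² = 0.5 × 6.1 × 0.97² = 2.87 mA, giving V_DS = V_DD − I_D R_D = 5.01 − 2.87 × 0.291 = 4.17 V.
V_DS = 4.17 V ≥ V_ov = 0.97 V, confirming saturation.

I_D = 2.87 mA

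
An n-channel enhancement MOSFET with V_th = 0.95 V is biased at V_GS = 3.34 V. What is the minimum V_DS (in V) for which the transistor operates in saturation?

The boundary between triode and saturation is V_DS = V_GS − V_th = V_ov.
V_ov = 3.34 − 0.95 = 2.39 V.

V_DS,sat = 2.39 V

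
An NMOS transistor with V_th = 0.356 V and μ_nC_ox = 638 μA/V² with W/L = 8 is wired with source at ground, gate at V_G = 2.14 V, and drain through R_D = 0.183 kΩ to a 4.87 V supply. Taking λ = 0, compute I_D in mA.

I_D = 8.12 mA

V_GS = V_G = 2.14 V, so V_ov = 2.14 − 0.356 = 1.78 V.
k_n = μ_nC_ox · (W/L) = 5.104 mA/V².
Assume saturation: I_D = ½ k_n V_ov² = 0.5 × 5.104 × 1.78² = 8.12 mA, giving V_DS = V_DD − I_D R_D = 4.87 − 8.12 × 0.183 = 3.38 V.
V_DS = 3.38 V ≥ V_ov = 1.78 V, confirming saturation.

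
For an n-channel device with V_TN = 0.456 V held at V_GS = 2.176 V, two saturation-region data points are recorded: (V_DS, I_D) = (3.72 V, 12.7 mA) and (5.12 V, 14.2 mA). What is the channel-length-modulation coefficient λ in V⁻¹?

λ = 0.123 V⁻¹

With V_GS fixed, I_D ∝ (1 + λ V_DS) in saturation, so I_D2/I_D1 = (1 + λ V_DS2)/(1 + λ V_DS1).
14.2/12.7 = 1.118 = (1 + 5.12 λ)/(1 + 3.72 λ).
Solving: λ (I_D1 V_DS2 − I_D2 V_DS1) = I_D2 − I_D1, so λ = (14.2 − 12.7) / (12.7 × 5.12 − 14.2 × 3.72) = 1.5 / 12.2 = 0.123 V⁻¹.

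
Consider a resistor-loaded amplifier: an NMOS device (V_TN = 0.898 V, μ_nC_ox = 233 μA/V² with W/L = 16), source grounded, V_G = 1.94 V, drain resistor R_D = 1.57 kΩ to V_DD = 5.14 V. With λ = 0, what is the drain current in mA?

I_D = 2.02 mA

V_GS = V_G = 1.94 V, so V_ov = 1.94 − 0.898 = 1.04 V.
k_n = μ_nC_ox · (W/L) = 3.728 mA/V².
Assume saturation: I_D = ½ k_n V_ov² = 0.5 × 3.728 × 1.04² = 2.02 mA, giving V_DS = V_DD − I_D R_D = 5.14 − 2.02 × 1.57 = 1.96 V.
V_DS = 1.96 V ≥ V_ov = 1.04 V, confirming saturation.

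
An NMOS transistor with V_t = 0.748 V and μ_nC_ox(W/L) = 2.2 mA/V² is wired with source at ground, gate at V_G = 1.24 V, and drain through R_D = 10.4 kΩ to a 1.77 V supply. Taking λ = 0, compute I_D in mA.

I_D = 0.154 mA

V_GS = V_G = 1.24 V, so V_ov = 1.24 − 0.748 = 0.492 V.
Assume saturation: I_D = ½ k_n V_ov² = 0.5 × 2.2 × 0.492² = 0.266 mA, giving V_DS = V_DD − I_D R_D = 1.77 − 0.266 × 10.4 = -0.999 V.
But -0.999 V < V_ov = 0.492 V, so the device is actually in triode.
In triode I_D = k_n[V_ov V_DS − ½ V_DS²] and I_D = (V_DD − V_DS)/R_D. Equating: 11.4 V_DS² − 12.26 V_DS + 1.77 = 0, giving V_DS = 0.172 V (the root below V_ov).
I_D = (1.77 − 0.172) / 10.4 = 0.154 mA.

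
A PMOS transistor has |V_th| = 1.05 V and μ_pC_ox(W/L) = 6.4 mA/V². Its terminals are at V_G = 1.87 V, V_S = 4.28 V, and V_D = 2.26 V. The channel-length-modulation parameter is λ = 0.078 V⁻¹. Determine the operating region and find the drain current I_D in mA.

V_SG = V_S − V_G = 4.28 − 1.87 = 2.41 V; V_SD = V_S − V_D = 4.28 − 2.26 = 2.02 V.
V_ov = V_SG − |V_th| = 2.41 − 1.05 = 1.36 V.
Since V_SD = 2.02 V ≥ V_ov = 1.36 V, the device is in saturation.
I_D = ½ k_p V_ov² (1 + λ V_SD) = 0.5 × 6.4 × 1.36² × (1 + 0.078 × 2.02) = 6.85 mA.

Saturation; I_D = 6.85 mA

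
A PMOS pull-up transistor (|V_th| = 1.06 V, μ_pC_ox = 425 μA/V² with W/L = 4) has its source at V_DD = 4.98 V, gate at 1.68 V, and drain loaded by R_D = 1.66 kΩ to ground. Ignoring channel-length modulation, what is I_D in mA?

V_SG = V_DD − V_G = 4.98 − 1.68 = 3.3 V, so V_ov = 3.3 − 1.06 = 2.24 V.
k_p = μ_pC_ox · (W/L) = 1.7 mA/V².
Assume saturation: I_D = ½ k_p V_ov² = 0.5 × 1.7 × 2.24² = 4.26 mA, giving V_SD = V_DD − I_D R_D = 4.98 − 4.26 × 1.66 = -2.1 V.
But -2.1 V < V_ov = 2.24 V, so the device is actually in triode.
In triode I_D = k_p[V_ov V_SD − ½ V_SD²] and I_D = (V_DD − V_SD)/R_D. Equating: 1.41 V_SD² − 7.321 V_SD + 4.98 = 0, giving V_SD = 0.805 V (the root below V_ov).
I_D = (4.98 − 0.805) / 1.66 = 2.51 mA.

I_D = 2.51 mA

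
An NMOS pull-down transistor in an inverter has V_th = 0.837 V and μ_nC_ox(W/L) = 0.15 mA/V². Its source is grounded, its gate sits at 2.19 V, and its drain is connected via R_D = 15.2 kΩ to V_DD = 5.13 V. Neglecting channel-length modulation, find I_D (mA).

I_D = 0.137 mA

V_GS = V_G = 2.19 V, so V_ov = 2.19 − 0.837 = 1.35 V.
Assume saturation: I_D = ½ k_n V_ov² = 0.5 × 0.15 × 1.35² = 0.137 mA, giving V_DS = V_DD − I_D R_D = 5.13 − 0.137 × 15.2 = 3.04 V.
V_DS = 3.04 V ≥ V_ov = 1.35 V, confirming saturation.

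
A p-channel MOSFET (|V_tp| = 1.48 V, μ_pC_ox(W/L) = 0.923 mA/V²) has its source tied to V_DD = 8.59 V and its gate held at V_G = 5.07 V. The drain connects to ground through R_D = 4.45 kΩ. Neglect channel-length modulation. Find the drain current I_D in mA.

I_D = 1.65 mA

V_SG = V_DD − V_G = 8.59 − 5.07 = 3.52 V, so V_ov = 3.52 − 1.48 = 2.04 V.
Assume saturation: I_D = ½ k_p V_ov² = 0.5 × 0.923 × 2.04² = 1.92 mA, giving V_SD = V_DD − I_D R_D = 8.59 − 1.92 × 4.45 = 0.0434 V.
But 0.0434 V < V_ov = 2.04 V, so the device is actually in triode.
In triode I_D = k_p[V_ov V_SD − ½ V_SD²] and I_D = (V_DD − V_SD)/R_D. Equating: 2.05 V_SD² − 9.379 V_SD + 8.59 = 0, giving V_SD = 1.27 V (the root below V_ov).
I_D = (8.59 − 1.27) / 4.45 = 1.65 mA.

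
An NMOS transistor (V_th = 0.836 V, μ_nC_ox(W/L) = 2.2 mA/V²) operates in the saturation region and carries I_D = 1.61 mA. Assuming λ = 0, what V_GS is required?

In saturation I_D = ½ k_n (V_GS − V_th)², so V_GS − V_th = √(2 I_D / k_n) = √(2 × 1.61 / 2.2) = 1.21 V.
V_GS = 0.836 + 1.21 = 2.05 V.

V_GS = 2.05 V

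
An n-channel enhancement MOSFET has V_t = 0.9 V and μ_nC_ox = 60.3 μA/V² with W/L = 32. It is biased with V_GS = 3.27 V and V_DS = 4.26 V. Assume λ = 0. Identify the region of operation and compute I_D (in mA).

Saturation; I_D = 5.42 mA

k_n = μ_nC_ox · (W/L) = 1.93 mA/V².
V_ov = V_GS − V_t = 3.27 − 0.9 = 2.37 V.
Since V_DS = 4.26 V ≥ V_ov = 2.37 V, the device is in saturation.
I_D = ½ k_n V_ov² = 0.5 × 1.93 × 2.37² = 5.42 mA.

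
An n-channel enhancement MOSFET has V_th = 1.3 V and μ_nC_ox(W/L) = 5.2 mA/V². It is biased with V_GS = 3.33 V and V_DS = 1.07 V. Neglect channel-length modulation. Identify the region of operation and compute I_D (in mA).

Triode; I_D = 8.32 mA

V_ov = V_GS − V_th = 3.33 − 1.3 = 2.03 V.
Since V_DS = 1.07 V < V_ov = 2.03 V, the device is in the triode region.
I_D = k_n [V_ov · V_DS − ½ V_DS²] = 5.2 × [2.03 × 1.07 − 0.5 × 1.07²] = 8.32 mA.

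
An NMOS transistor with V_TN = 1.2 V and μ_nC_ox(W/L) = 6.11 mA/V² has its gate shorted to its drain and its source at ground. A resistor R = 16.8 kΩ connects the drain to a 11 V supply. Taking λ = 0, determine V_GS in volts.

V_GS = 1.63 V

With gate tied to drain, V_GS = V_DS ≥ V_GS − V_TN, so the device is in saturation.
KCL at the drain: ½ k_n (V_GS − V_TN)² = (V_DD − V_GS)/R.
Let x = V_GS − 1.2. Then 51.3 x² + x − 9.8 = 0, giving x = 0.427 V (positive root), so V_GS = 1.63 V.
I_D = (V_DD − V_GS)/R = (11 − 1.63) / 16.8 = 0.558 mA.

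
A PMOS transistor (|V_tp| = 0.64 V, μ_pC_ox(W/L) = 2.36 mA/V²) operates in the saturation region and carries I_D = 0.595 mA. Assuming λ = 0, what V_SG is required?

V_SG = 1.35 V

In saturation I_D = ½ k_p (V_SG − |V_tp|)², so V_SG − |V_tp| = √(2 I_D / k_p) = √(2 × 0.595 / 2.36) = 0.71 V.
V_SG = 0.64 + 0.71 = 1.35 V.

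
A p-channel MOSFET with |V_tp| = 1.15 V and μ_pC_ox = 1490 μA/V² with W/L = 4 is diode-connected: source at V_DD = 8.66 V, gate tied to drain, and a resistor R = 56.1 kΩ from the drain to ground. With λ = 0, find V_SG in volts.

With gate tied to drain, V_SG = V_SD ≥ V_SG − |V_tp|, so the device is in saturation.
k_p = μ_pC_ox · (W/L) = 5.96 mA/V².
KCL at the drain: ½ k_p (V_SG − |V_tp|)² = (V_DD − V_SG)/R.
Let x = V_SG − 1.15. Then 167 x² + x − 7.51 = 0, giving x = 0.209 V (positive root), so V_SG = 1.36 V.
I_D = (V_DD − V_SG)/R = (8.66 − 1.36) / 56.1 = 0.13 mA.

V_SG = 1.36 V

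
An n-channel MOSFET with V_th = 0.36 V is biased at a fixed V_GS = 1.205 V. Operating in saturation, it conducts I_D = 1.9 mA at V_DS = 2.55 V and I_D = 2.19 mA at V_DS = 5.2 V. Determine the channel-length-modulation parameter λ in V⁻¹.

λ = 0.0675 V⁻¹

With V_GS fixed, I_D ∝ (1 + λ V_DS) in saturation, so I_D2/I_D1 = (1 + λ V_DS2)/(1 + λ V_DS1).
2.19/1.9 = 1.153 = (1 + 5.2 λ)/(1 + 2.55 λ).
Solving: λ (I_D1 V_DS2 − I_D2 V_DS1) = I_D2 − I_D1, so λ = (2.19 − 1.9) / (1.9 × 5.2 − 2.19 × 2.55) = 0.29 / 4.3 = 0.0675 V⁻¹.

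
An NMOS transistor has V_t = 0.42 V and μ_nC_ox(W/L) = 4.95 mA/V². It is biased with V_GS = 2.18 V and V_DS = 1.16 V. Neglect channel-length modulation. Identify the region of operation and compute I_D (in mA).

V_ov = V_GS − V_t = 2.18 − 0.42 = 1.76 V.
Since V_DS = 1.16 V < V_ov = 1.76 V, the device is in the triode region.
I_D = k_n [V_ov · V_DS − ½ V_DS²] = 4.95 × [1.76 × 1.16 − 0.5 × 1.16²] = 6.78 mA.

Triode; I_D = 6.78 mA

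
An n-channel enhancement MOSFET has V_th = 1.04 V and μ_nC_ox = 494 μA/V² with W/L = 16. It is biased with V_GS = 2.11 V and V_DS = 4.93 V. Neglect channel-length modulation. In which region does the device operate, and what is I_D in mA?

k_n = μ_nC_ox · (W/L) = 7.904 mA/V².
V_ov = V_GS − V_th = 2.11 − 1.04 = 1.07 V.
Since V_DS = 4.93 V ≥ V_ov = 1.07 V, the device is in saturation.
I_D = ½ k_n V_ov² = 0.5 × 7.904 × 1.07² = 4.52 mA.

Saturation; I_D = 4.52 mA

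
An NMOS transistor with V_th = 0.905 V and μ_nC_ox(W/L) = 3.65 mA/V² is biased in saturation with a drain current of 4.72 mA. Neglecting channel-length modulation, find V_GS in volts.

In saturation I_D = ½ k_n (V_GS − V_th)², so V_GS − V_th = √(2 I_D / k_n) = √(2 × 4.72 / 3.65) = 1.61 V.
V_GS = 0.905 + 1.61 = 2.51 V.

V_GS = 2.51 V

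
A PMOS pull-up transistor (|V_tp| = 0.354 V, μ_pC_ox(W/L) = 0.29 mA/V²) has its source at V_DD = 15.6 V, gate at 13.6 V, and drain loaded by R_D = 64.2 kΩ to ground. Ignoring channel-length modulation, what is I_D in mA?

V_SG = V_DD − V_G = 15.6 − 13.6 = 2 V, so V_ov = 2 − 0.354 = 1.65 V.
Assume saturation: I_D = ½ k_p V_ov² = 0.5 × 0.29 × 1.65² = 0.393 mA, giving V_SD = V_DD − I_D R_D = 15.6 − 0.393 × 64.2 = -9.62 V.
But -9.62 V < V_ov = 1.65 V, so the device is actually in triode.
In triode I_D = k_p[V_ov V_SD − ½ V_SD²] and I_D = (V_DD − V_SD)/R_D. Equating: 9.31 V_SD² − 31.65 V_SD + 15.6 = 0, giving V_SD = 0.598 V (the root below V_ov).
I_D = (15.6 − 0.598) / 64.2 = 0.234 mA.

I_D = 0.234 mA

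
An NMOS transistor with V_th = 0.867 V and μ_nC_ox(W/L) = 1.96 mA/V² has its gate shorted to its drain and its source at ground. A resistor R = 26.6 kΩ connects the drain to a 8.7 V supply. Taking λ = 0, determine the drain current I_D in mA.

I_D = 0.275 mA

With gate tied to drain, V_GS = V_DS ≥ V_GS − V_th, so the device is in saturation.
KCL at the drain: ½ k_n (V_GS − V_th)² = (V_DD − V_GS)/R.
Let x = V_GS − 0.867. Then 26.1 x² + x − 7.833 = 0, giving x = 0.529 V (positive root), so V_GS = 1.4 V.
I_D = (V_DD − V_GS)/R = (8.7 − 1.4) / 26.6 = 0.275 mA.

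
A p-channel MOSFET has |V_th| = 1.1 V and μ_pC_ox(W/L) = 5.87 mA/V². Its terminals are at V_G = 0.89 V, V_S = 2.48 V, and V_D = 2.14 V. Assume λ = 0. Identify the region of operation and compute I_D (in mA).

V_SG = V_S − V_G = 2.48 − 0.89 = 1.59 V; V_SD = V_S − V_D = 2.48 − 2.14 = 0.34 V.
V_ov = V_SG − |V_th| = 1.59 − 1.1 = 0.49 V.
Since V_SD = 0.34 V < V_ov = 0.49 V, the device is in the triode region.
I_D = k_p [V_ov · V_SD − ½ V_SD²] = 5.87 × [0.49 × 0.34 − 0.5 × 0.34²] = 0.639 mA.

Triode; I_D = 0.639 mA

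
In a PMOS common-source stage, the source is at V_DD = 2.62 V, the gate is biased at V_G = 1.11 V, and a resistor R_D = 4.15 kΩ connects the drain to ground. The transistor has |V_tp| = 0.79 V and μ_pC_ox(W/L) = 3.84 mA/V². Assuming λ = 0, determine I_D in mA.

V_SG = V_DD − V_G = 2.62 − 1.11 = 1.51 V, so V_ov = 1.51 − 0.79 = 0.72 V.
Assume saturation: I_D = ½ k_p V_ov² = 0.5 × 3.84 × 0.72² = 0.995 mA, giving V_SD = V_DD − I_D R_D = 2.62 − 0.995 × 4.15 = -1.51 V.
But -1.51 V < V_ov = 0.72 V, so the device is actually in triode.
In triode I_D = k_p[V_ov V_SD − ½ V_SD²] and I_D = (V_DD − V_SD)/R_D. Equating: 7.97 V_SD² − 12.47 V_SD + 2.62 = 0, giving V_SD = 0.25 V (the root below V_ov).
I_D = (2.62 − 0.25) / 4.15 = 0.571 mA.

I_D = 0.571 mA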